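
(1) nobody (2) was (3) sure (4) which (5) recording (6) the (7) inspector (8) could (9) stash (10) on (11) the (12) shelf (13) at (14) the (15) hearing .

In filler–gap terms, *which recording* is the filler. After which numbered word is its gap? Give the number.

9

Pre-movement form: The inspector could stash which recording on the shelf at the hearing.
The filler 'which recording' is interpreted as the direct object of 'stash'. Wh-movement fronts it, leaving a gap right after 'stash':
Nobody was sure which recording the inspector could stash ___ on the shelf at the hearing.
'stash' is word 9.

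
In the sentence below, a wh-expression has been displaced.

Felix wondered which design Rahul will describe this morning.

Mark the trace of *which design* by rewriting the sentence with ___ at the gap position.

Before movement: Rahul will describe which design this morning.
The filler 'which design' is interpreted as the direct object of 'describe'. The gap is right after 'describe'.

Felix wondered which design Rahul will describe ___ this morning.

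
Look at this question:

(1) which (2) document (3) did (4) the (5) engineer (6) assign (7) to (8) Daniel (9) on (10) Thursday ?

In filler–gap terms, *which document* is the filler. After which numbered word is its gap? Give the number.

6

Underlying clause: The engineer did assign which document to Daniel on Thursday.
The filler 'which document' is interpreted as the direct object of 'assign'. It moves to the left edge, and the trace sits right after 'assign':
Which document did the engineer assign ___ to Daniel on Thursday?
'assign' is word 6.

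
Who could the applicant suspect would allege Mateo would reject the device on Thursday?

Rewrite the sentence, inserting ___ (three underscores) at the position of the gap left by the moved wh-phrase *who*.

In situ: The applicant could suspect who would allege Mateo would reject the device on Thursday.
'who' functions as the subject of the clause embedded under 'suspect'. The gap is right after 'suspect'.

Who could the applicant suspect ___ would allege Mateo would reject the device on Thursday?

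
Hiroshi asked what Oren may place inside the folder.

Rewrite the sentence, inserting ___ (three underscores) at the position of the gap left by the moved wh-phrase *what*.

Hiroshi asked what Oren may place ___ inside the folder.

Pre-movement form: Oren may place what inside the folder.
'what' is the direct object of 'place'. The gap is right after 'place'.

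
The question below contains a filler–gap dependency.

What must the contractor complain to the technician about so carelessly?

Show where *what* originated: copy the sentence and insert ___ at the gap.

Underlying clause: The contractor must complain to the technician about what so carelessly.
'what' functions as the object of the preposition 'about'. The gap is right after 'about'.

What must the contractor complain to the technician about ___ so carelessly?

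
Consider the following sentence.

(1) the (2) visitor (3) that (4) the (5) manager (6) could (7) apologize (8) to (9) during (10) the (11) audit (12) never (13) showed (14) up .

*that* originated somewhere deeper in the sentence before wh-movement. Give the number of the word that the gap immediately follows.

The filler 'that' is interpreted as the object of the preposition 'to'. It moves to the left edge, and the trace sits right after 'to':
The visitor that the manager could apologize to ___ during the audit never showed up.
'to' is word 8.

8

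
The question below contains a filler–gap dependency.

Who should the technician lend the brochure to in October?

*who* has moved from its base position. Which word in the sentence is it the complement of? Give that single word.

to

In situ: The technician should lend the brochure to who in October.
'who' is the object of the preposition 'to' (recipient of 'lend'). Fronting leaves a gap immediately after 'to':
Who should the technician lend the brochure to ___ in October?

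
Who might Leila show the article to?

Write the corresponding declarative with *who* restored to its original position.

The filler 'who' is interpreted as the object of the preposition 'to' (recipient of 'show'). Fronting leaves a gap immediately after 'to':
Who might Leila show the article to ___?

Leila might show the article to who.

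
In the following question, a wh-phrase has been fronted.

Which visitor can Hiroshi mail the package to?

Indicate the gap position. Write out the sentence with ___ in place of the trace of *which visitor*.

Pre-movement form: Hiroshi can mail the package to which visitor.
'which visitor' functions as the object of the preposition 'to' (recipient of 'mail'). The gap is right after 'to'.

Which visitor can Hiroshi mail the package to ___?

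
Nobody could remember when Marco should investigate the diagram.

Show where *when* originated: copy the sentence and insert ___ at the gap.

Underlying clause: Marco should investigate the diagram when.
'when' functions as the temporal adjunct. The gap is right after 'diagram'.

Nobody could remember when Marco should investigate the diagram ___.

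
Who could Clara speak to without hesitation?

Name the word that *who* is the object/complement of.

Pre-movement form: Clara could speak to who without hesitation.
'who' is the object of the preposition 'to'. It moves to the left edge, and the trace sits right after 'to':
Who could Clara speak to ___ without hesitation?

to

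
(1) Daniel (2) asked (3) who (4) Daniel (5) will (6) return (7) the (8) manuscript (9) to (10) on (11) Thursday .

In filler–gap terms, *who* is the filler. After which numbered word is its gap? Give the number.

Underlying clause: Daniel will return the manuscript to who on Thursday.
'who' is the object of the preposition 'to' (recipient of 'return'). It moves to the left edge, and the trace sits right after 'to':
Daniel asked who Daniel will return the manuscript to ___ on Thursday.
'to' is word 9.

9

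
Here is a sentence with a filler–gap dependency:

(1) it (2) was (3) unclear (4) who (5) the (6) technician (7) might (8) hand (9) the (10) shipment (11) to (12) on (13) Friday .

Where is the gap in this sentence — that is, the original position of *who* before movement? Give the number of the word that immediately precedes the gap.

Before movement: The technician might hand the shipment to who on Friday.
'who' functions as the object of the preposition 'to' (recipient of 'hand'). Wh-movement fronts it, leaving a gap right after 'to':
It was unclear who the technician might hand the shipment to ___ on Friday.
'to' is word 11.

11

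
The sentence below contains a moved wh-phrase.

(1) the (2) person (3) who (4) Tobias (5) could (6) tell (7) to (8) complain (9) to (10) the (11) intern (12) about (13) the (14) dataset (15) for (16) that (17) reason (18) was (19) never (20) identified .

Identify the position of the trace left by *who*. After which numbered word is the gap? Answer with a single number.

'who' is the direct object of 'tell'. It moves to the left edge, and the trace sits right after 'tell':
The person who Tobias could tell ___ to complain to the intern about the dataset for that reason was never identified.
'tell' is word 6.

6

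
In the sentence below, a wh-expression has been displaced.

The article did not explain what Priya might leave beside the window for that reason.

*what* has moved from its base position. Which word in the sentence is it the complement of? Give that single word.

leave

Pre-movement form: Priya might leave what beside the window for that reason.
'what' functions as the direct object of 'leave'. Wh-movement fronts it, leaving a gap right after 'leave':
The article did not explain what Priya might leave ___ beside the window for that reason.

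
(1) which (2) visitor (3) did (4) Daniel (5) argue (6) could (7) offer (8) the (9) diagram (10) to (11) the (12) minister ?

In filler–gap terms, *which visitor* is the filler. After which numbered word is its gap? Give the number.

5

Pre-movement form: Daniel did argue which visitor could offer the diagram to the minister.
The filler 'which visitor' is interpreted as the subject of the clause embedded under 'argue'. It moves to the left edge, and the trace sits right after 'argue':
Which visitor did Daniel argue ___ could offer the diagram to the minister?
'argue' is word 5.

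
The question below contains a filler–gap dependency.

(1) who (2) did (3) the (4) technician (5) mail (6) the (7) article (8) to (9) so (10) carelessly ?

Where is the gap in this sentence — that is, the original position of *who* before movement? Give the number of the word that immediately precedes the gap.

8

In situ: The technician did mail the article to who so carelessly.
'who' is the object of the preposition 'to' (recipient of 'mail'). Fronting leaves a gap immediately after 'to':
Who did the technician mail the article to ___ so carelessly?
'to' is word 8.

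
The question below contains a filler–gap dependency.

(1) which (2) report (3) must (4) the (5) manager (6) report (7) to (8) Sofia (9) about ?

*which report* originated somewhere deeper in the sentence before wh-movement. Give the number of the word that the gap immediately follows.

9

In situ: The manager must report to Sofia about which report.
'which report' is the object of the preposition 'about'. Fronting leaves a gap immediately after 'about':
Which report must the manager report to Sofia about ___?
'about' is word 9.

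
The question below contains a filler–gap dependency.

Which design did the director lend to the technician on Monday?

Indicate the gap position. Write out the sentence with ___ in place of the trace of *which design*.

Which design did the director lend ___ to the technician on Monday?

Underlying clause: The director did lend which design to the technician on Monday.
'which design' is the direct object of 'lend'. The gap is right after 'lend'.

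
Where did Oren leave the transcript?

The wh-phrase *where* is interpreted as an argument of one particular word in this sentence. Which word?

leave

In situ: Oren did leave the transcript where.
'where' functions as the locative complement of 'leave'. Wh-movement fronts it, leaving a gap right after 'transcript':
Where did Oren leave the transcript ___?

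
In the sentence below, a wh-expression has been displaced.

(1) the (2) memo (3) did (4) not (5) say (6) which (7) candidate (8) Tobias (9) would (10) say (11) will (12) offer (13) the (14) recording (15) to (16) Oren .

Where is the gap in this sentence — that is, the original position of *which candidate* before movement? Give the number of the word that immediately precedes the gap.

10

In situ: Tobias would say which candidate will offer the recording to Oren.
'which candidate' is the subject of the clause embedded under 'say'. It moves to the left edge, and the trace sits right after 'say':
The memo did not say which candidate Tobias would say ___ will offer the recording to Oren.
'say' is word 10.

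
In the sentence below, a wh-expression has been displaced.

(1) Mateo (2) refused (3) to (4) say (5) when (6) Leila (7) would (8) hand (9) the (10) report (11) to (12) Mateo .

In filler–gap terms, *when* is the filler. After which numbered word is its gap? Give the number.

12

In situ: Leila would hand the report to Mateo when.
'when' is the temporal adjunct. Fronting leaves a gap immediately after 'Mateo':
Mateo refused to say when Leila would hand the report to Mateo ___.
'Mateo' is word 12.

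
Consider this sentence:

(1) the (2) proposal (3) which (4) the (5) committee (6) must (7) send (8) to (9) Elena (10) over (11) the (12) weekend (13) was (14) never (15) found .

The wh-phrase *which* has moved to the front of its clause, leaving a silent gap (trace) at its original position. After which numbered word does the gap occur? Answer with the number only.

7

The filler 'which' is interpreted as the direct object of 'send'. Wh-movement fronts it, leaving a gap right after 'send':
The proposal which the committee must send ___ to Elena over the weekend was never found.
'send' is word 7.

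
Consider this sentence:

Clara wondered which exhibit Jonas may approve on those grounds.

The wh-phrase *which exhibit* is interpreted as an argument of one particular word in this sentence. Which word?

Before movement: Jonas may approve which exhibit on those grounds.
'which exhibit' is the direct object of 'approve'. Fronting leaves a gap immediately after 'approve':
Clara wondered which exhibit Jonas may approve ___ on those grounds.

approve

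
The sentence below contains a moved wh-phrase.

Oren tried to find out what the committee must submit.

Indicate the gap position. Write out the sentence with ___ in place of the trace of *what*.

In situ: The committee must submit what.
'what' functions as the direct object of 'submit'. The gap is right after 'submit'.

Oren tried to find out what the committee must submit ___.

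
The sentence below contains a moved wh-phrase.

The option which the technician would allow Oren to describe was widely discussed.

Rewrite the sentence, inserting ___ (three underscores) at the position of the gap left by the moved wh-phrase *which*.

The option which the technician would allow Oren to describe ___ was widely discussed.

'which' is the direct object of 'describe'. The gap is right after 'describe'.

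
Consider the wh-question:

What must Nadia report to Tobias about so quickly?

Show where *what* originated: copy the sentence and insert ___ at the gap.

Pre-movement form: Nadia must report to Tobias about what so quickly.
'what' is the object of the preposition 'about'. The gap is right after 'about'.

What must Nadia report to Tobias about ___ so quickly?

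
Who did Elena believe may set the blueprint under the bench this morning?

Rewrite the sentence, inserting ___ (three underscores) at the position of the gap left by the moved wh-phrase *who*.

Who did Elena believe ___ may set the blueprint under the bench this morning?

Before movement: Elena did believe who may set the blueprint under the bench this morning.
'who' is the subject of the clause embedded under 'believe'. The gap is right after 'believe'.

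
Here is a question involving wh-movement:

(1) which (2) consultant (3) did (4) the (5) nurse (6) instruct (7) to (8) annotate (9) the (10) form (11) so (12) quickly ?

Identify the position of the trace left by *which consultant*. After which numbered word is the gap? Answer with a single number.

6

Pre-movement form: The nurse did instruct which consultant to annotate the form so quickly.
'which consultant' is the direct object of 'instruct'. Fronting leaves a gap immediately after 'instruct':
Which consultant did the nurse instruct ___ to annotate the form so quickly?
'instruct' is word 6.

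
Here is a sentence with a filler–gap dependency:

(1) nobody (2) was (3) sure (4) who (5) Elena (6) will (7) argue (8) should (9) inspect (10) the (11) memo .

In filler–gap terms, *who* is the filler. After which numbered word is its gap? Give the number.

7

Pre-movement form: Elena will argue who should inspect the memo.
'who' functions as the subject of the clause embedded under 'argue'. Wh-movement fronts it, leaving a gap right after 'argue':
Nobody was sure who Elena will argue ___ should inspect the memo.
'argue' is word 7.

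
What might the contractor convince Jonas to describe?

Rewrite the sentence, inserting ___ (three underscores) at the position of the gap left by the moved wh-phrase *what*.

What might the contractor convince Jonas to describe ___?

In situ: The contractor might convince Jonas to describe what.
The filler 'what' is interpreted as the direct object of 'describe'. The gap is right after 'describe'.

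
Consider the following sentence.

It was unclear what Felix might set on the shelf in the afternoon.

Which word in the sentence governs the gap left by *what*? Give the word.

Pre-movement form: Felix might set what on the shelf in the afternoon.
'what' is the direct object of 'set'. Wh-movement fronts it, leaving a gap right after 'set':
It was unclear what Felix might set ___ on the shelf in the afternoon.

set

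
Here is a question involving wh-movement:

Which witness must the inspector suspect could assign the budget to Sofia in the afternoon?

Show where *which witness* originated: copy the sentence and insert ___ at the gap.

Underlying clause: The inspector must suspect which witness could assign the budget to Sofia in the afternoon.
'which witness' functions as the subject of the clause embedded under 'suspect'. The gap is right after 'suspect'.

Which witness must the inspector suspect ___ could assign the budget to Sofia in the afternoon?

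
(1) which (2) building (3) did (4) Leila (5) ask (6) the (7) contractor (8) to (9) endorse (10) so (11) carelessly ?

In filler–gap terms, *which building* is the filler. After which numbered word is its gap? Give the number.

Underlying clause: Leila did ask the contractor to endorse which building so carelessly.
The filler 'which building' is interpreted as the direct object of 'endorse'. It moves to the left edge, and the trace sits right after 'endorse':
Which building did Leila ask the contractor to endorse ___ so carelessly?
'endorse' is word 9.

9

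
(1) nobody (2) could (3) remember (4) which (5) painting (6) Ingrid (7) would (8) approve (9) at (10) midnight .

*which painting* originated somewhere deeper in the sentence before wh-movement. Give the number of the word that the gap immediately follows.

8

Pre-movement form: Ingrid would approve which painting at midnight.
'which painting' functions as the direct object of 'approve'. Wh-movement fronts it, leaving a gap right after 'approve':
Nobody could remember which painting Ingrid would approve ___ at midnight.
'approve' is word 8.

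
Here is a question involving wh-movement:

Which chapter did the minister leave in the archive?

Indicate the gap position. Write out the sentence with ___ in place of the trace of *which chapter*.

Which chapter did the minister leave ___ in the archive?

Before movement: The minister did leave which chapter in the archive.
The filler 'which chapter' is interpreted as the direct object of 'leave'. The gap is right after 'leave'.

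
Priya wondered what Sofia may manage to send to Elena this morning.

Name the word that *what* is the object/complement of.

Pre-movement form: Sofia may manage to send what to Elena this morning.
'what' functions as the direct object of 'send'. It moves to the left edge, and the trace sits right after 'send':
Priya wondered what Sofia may manage to send ___ to Elena this morning.

send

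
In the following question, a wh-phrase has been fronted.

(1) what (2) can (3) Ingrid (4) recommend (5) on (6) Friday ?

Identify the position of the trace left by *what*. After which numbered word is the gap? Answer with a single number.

In situ: Ingrid can recommend what on Friday.
The filler 'what' is interpreted as the direct object of 'recommend'. Fronting leaves a gap immediately after 'recommend':
What can Ingrid recommend ___ on Friday?
'recommend' is word 4.

4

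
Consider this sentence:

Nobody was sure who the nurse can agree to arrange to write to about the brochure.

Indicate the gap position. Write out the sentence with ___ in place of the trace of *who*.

Nobody was sure who the nurse can agree to arrange to write to ___ about the brochure.

Underlying clause: The nurse can agree to arrange to write to who about the brochure.
'who' is the object of the preposition 'to'. The gap is right after 'to'.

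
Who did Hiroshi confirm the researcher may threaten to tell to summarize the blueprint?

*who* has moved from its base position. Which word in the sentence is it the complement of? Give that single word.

In situ: Hiroshi did confirm the researcher may threaten to tell who to summarize the blueprint.
'who' is the direct object of 'tell'. Fronting leaves a gap immediately after 'tell':
Who did Hiroshi confirm the researcher may threaten to tell ___ to summarize the blueprint?

tell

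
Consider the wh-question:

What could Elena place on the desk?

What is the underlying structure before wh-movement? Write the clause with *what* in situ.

Elena could place what on the desk.

The filler 'what' is interpreted as the direct object of 'place'. Fronting leaves a gap immediately after 'place':
What could Elena place ___ on the desk?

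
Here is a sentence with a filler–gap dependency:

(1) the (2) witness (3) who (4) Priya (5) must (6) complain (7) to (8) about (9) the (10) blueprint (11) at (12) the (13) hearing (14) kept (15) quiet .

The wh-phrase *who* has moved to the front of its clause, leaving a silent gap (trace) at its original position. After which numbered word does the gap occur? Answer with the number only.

The filler 'who' is interpreted as the object of the preposition 'to'. Fronting leaves a gap immediately after 'to':
The witness who Priya must complain to ___ about the blueprint at the hearing kept quiet.
'to' is word 7.

7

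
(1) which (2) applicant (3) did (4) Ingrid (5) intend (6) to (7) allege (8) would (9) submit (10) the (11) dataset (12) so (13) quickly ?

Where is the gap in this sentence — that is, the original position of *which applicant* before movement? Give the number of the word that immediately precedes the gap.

7

Underlying clause: Ingrid did intend to allege which applicant would submit the dataset so quickly.
The filler 'which applicant' is interpreted as the subject of the clause embedded under 'allege'. Wh-movement fronts it, leaving a gap right after 'allege':
Which applicant did Ingrid intend to allege ___ would submit the dataset so quickly?
'allege' is word 7.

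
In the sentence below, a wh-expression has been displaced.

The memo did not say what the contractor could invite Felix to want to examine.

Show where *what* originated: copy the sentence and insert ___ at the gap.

Before movement: The contractor could invite Felix to want to examine what.
The filler 'what' is interpreted as the direct object of 'examine'. The gap is right after 'examine'.

The memo did not say what the contractor could invite Felix to want to examine ___.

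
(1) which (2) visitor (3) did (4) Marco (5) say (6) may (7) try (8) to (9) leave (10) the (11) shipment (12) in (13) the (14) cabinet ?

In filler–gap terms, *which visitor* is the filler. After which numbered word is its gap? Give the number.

5

Pre-movement form: Marco did say which visitor may try to leave the shipment in the cabinet.
The filler 'which visitor' is interpreted as the subject of the clause embedded under 'say'. It moves to the left edge, and the trace sits right after 'say':
Which visitor did Marco say ___ may try to leave the shipment in the cabinet?
'say' is word 5.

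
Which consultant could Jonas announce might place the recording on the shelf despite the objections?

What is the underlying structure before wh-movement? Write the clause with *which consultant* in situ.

The filler 'which consultant' is interpreted as the subject of the clause embedded under 'announce'. It moves to the left edge, and the trace sits right after 'announce':
Which consultant could Jonas announce ___ might place the recording on the shelf despite the objections?

Jonas could announce which consultant might place the recording on the shelf despite the objections.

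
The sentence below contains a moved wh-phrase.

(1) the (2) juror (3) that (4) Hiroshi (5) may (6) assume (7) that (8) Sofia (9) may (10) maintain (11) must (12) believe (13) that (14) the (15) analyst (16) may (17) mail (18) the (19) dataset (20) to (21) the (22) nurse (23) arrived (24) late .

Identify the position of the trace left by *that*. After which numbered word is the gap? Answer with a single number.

10

'that' functions as the subject of the clause embedded under 'maintain'. Wh-movement fronts it, leaving a gap right after 'maintain':
The juror that Hiroshi may assume that Sofia may maintain ___ must believe that the analyst may mail the dataset to the nurse arrived late.
'maintain' is word 10.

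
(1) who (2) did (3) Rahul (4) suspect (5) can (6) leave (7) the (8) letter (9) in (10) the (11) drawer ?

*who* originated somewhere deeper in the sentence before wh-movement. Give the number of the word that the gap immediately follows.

Pre-movement form: Rahul did suspect who can leave the letter in the drawer.
'who' is the subject of the clause embedded under 'suspect'. It moves to the left edge, and the trace sits right after 'suspect':
Who did Rahul suspect ___ can leave the letter in the drawer?
'suspect' is word 4.

4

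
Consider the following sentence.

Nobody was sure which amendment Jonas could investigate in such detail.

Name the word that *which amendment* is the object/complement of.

In situ: Jonas could investigate which amendment in such detail.
'which amendment' functions as the direct object of 'investigate'. Fronting leaves a gap immediately after 'investigate':
Nobody was sure which amendment Jonas could investigate ___ in such detail.

investigate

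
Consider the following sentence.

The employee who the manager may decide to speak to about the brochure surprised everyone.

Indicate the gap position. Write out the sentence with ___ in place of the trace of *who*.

The employee who the manager may decide to speak to ___ about the brochure surprised everyone.

'who' is the object of the preposition 'to'. The gap is right after 'to'.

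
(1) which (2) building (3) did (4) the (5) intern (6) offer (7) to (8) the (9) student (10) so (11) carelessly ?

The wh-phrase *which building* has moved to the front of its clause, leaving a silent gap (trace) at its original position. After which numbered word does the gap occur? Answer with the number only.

Underlying clause: The intern did offer which building to the student so carelessly.
The filler 'which building' is interpreted as the direct object of 'offer'. Fronting leaves a gap immediately after 'offer':
Which building did the intern offer ___ to the student so carelessly?
'offer' is word 6.

6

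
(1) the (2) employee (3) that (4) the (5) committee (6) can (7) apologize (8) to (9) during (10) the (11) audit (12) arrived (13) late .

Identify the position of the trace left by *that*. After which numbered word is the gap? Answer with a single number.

8

'that' functions as the object of the preposition 'to'. Fronting leaves a gap immediately after 'to':
The employee that the committee can apologize to ___ during the audit arrived late.
'to' is word 8.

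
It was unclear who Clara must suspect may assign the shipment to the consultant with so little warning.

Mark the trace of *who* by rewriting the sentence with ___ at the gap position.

Pre-movement form: Clara must suspect who may assign the shipment to the consultant with so little warning.
The filler 'who' is interpreted as the subject of the clause embedded under 'suspect'. The gap is right after 'suspect'.

It was unclear who Clara must suspect ___ may assign the shipment to the consultant with so little warning.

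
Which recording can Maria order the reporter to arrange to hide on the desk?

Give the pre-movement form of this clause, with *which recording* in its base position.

'which recording' is the direct object of 'hide'. Wh-movement fronts it, leaving a gap right after 'hide':
Which recording can Maria order the reporter to arrange to hide ___ on the desk?

Maria can order the reporter to arrange to hide which recording on the desk.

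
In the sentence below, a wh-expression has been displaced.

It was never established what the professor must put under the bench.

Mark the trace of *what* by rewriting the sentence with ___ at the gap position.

Pre-movement form: The professor must put what under the bench.
'what' is the direct object of 'put'. The gap is right after 'put'.

It was never established what the professor must put ___ under the bench.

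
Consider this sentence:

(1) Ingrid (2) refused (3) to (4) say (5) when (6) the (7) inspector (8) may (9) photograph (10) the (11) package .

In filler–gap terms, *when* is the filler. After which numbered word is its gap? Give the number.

Underlying clause: The inspector may photograph the package when.
The filler 'when' is interpreted as the temporal adjunct. Fronting leaves a gap immediately after 'package':
Ingrid refused to say when the inspector may photograph the package ___.
'package' is word 11.

11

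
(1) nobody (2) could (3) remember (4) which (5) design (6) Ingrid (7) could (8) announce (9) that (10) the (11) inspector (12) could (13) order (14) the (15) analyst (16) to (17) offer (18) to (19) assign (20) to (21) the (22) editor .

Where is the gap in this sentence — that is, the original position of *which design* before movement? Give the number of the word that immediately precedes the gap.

Underlying clause: Ingrid could announce that the inspector could order the analyst to offer to assign which design to the editor.
'which design' functions as the direct object of 'assign'. It moves to the left edge, and the trace sits right after 'assign':
Nobody could remember which design Ingrid could announce that the inspector could order the analyst to offer to assign ___ to the editor.
'assign' is word 19.

19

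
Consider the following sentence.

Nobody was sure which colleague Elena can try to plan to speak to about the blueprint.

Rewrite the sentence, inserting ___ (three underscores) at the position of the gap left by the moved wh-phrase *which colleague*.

Nobody was sure which colleague Elena can try to plan to speak to ___ about the blueprint.

Before movement: Elena can try to plan to speak to which colleague about the blueprint.
'which colleague' functions as the object of the preposition 'to'. The gap is right after 'to'.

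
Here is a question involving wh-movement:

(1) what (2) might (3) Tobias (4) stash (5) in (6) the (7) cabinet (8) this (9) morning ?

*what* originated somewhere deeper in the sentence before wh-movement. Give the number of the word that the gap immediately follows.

Before movement: Tobias might stash what in the cabinet this morning.
'what' functions as the direct object of 'stash'. Wh-movement fronts it, leaving a gap right after 'stash':
What might Tobias stash ___ in the cabinet this morning?
'stash' is word 4.

4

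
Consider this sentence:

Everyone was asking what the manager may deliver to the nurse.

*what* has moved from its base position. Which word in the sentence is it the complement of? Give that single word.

Pre-movement form: The manager may deliver what to the nurse.
The filler 'what' is interpreted as the direct object of 'deliver'. Wh-movement fronts it, leaving a gap right after 'deliver':
Everyone was asking what the manager may deliver ___ to the nurse.

deliver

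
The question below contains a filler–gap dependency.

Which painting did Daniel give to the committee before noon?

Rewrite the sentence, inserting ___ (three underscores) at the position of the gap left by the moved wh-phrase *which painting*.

Which painting did Daniel give ___ to the committee before noon?

Before movement: Daniel did give which painting to the committee before noon.
'which painting' functions as the direct object of 'give'. The gap is right after 'give'.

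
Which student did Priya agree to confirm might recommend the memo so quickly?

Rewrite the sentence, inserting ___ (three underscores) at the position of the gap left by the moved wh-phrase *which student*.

In situ: Priya did agree to confirm which student might recommend the memo so quickly.
'which student' functions as the subject of the clause embedded under 'confirm'. The gap is right after 'confirm'.

Which student did Priya agree to confirm ___ might recommend the memo so quickly?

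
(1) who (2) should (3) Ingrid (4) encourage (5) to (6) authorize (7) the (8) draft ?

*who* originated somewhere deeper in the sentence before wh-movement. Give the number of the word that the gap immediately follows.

Underlying clause: Ingrid should encourage who to authorize the draft.
'who' functions as the direct object of 'encourage'. It moves to the left edge, and the trace sits right after 'encourage':
Who should Ingrid encourage ___ to authorize the draft?
'encourage' is word 4.

4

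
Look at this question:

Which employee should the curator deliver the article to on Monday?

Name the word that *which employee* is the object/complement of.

to

In situ: The curator should deliver the article to which employee on Monday.
'which employee' is the object of the preposition 'to' (recipient of 'deliver'). It moves to the left edge, and the trace sits right after 'to':
Which employee should the curator deliver the article to ___ on Monday?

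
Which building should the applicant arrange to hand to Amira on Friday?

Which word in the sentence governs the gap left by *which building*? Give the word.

In situ: The applicant should arrange to hand which building to Amira on Friday.
'which building' is the direct object of 'hand'. It moves to the left edge, and the trace sits right after 'hand':
Which building should the applicant arrange to hand ___ to Amira on Friday?

hand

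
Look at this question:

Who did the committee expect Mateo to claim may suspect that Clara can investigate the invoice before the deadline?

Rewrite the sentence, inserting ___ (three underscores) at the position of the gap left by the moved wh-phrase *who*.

Before movement: The committee did expect Mateo to claim who may suspect that Clara can investigate the invoice before the deadline.
'who' is the subject of the clause embedded under 'claim'. The gap is right after 'claim'.

Who did the committee expect Mateo to claim ___ may suspect that Clara can investigate the invoice before the deadline?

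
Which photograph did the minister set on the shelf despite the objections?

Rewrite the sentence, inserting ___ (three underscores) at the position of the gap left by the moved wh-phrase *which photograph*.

Which photograph did the minister set ___ on the shelf despite the objections?

Underlying clause: The minister did set which photograph on the shelf despite the objections.
The filler 'which photograph' is interpreted as the direct object of 'set'. The gap is right after 'set'.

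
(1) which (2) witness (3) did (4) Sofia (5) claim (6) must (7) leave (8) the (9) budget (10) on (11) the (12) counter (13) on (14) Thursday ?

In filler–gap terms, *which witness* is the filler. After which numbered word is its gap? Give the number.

Underlying clause: Sofia did claim which witness must leave the budget on the counter on Thursday.
'which witness' is the subject of the clause embedded under 'claim'. Fronting leaves a gap immediately after 'claim':
Which witness did Sofia claim ___ must leave the budget on the counter on Thursday?
'claim' is word 5.

5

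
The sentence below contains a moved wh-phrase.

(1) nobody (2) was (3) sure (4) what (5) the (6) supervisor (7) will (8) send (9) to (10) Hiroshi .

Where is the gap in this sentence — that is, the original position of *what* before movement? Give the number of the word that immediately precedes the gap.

8

Underlying clause: The supervisor will send what to Hiroshi.
'what' functions as the direct object of 'send'. Wh-movement fronts it, leaving a gap right after 'send':
Nobody was sure what the supervisor will send ___ to Hiroshi.
'send' is word 8.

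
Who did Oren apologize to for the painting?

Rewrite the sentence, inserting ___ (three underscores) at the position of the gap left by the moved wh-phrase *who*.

Who did Oren apologize to ___ for the painting?

Before movement: Oren did apologize to who for the painting.
'who' functions as the object of the preposition 'to'. The gap is right after 'to'.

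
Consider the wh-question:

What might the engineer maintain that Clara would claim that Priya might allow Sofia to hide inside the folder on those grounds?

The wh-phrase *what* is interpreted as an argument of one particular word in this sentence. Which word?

hide

Before movement: The engineer might maintain that Clara would claim that Priya might allow Sofia to hide what inside the folder on those grounds.
The filler 'what' is interpreted as the direct object of 'hide'. Fronting leaves a gap immediately after 'hide':
What might the engineer maintain that Clara would claim that Priya might allow Sofia to hide ___ inside the folder on those grounds?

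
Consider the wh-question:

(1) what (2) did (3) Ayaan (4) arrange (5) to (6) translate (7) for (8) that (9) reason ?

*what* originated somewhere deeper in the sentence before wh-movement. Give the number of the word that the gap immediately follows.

6

Before movement: Ayaan did arrange to translate what for that reason.
'what' functions as the direct object of 'translate'. Wh-movement fronts it, leaving a gap right after 'translate':
What did Ayaan arrange to translate ___ for that reason?
'translate' is word 6.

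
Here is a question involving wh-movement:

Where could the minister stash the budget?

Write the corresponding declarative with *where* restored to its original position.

The filler 'where' is interpreted as the locative complement of 'stash'. Fronting leaves a gap immediately after 'budget':
Where could the minister stash the budget ___?

The minister could stash the budget where.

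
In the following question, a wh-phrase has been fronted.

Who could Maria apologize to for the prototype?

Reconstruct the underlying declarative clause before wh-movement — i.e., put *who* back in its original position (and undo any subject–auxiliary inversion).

Maria could apologize to who for the prototype.

The filler 'who' is interpreted as the object of the preposition 'to'. Wh-movement fronts it, leaving a gap right after 'to':
Who could Maria apologize to ___ for the prototype?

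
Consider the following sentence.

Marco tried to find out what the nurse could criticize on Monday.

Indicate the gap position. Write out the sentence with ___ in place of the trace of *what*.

Marco tried to find out what the nurse could criticize ___ on Monday.

In situ: The nurse could criticize what on Monday.
The filler 'what' is interpreted as the direct object of 'criticize'. The gap is right after 'criticize'.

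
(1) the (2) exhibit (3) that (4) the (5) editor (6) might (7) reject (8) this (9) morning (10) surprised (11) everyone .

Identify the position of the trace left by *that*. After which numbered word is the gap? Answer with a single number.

7

The filler 'that' is interpreted as the direct object of 'reject'. It moves to the left edge, and the trace sits right after 'reject':
The exhibit that the editor might reject ___ this morning surprised everyone.
'reject' is word 7.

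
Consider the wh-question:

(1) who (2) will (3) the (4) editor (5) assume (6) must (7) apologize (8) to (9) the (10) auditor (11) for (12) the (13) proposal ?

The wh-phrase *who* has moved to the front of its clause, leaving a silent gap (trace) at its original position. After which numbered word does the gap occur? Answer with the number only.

5

Before movement: The editor will assume who must apologize to the auditor for the proposal.
'who' is the subject of the clause embedded under 'assume'. Fronting leaves a gap immediately after 'assume':
Who will the editor assume ___ must apologize to the auditor for the proposal?
'assume' is word 5.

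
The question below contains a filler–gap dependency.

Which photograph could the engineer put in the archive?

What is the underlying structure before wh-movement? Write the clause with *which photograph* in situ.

The filler 'which photograph' is interpreted as the direct object of 'put'. Fronting leaves a gap immediately after 'put':
Which photograph could the engineer put ___ in the archive?

The engineer could put which photograph in the archive.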